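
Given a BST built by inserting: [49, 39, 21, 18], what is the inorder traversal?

Tree insertion order: [49, 39, 21, 18]
Tree (level-order array): [49, 39, None, 21, None, 18]
Inorder traversal: [18, 21, 39, 49]


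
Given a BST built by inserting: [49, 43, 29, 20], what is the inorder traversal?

Tree insertion order: [49, 43, 29, 20]
Tree (level-order array): [49, 43, None, 29, None, 20]
Inorder traversal: [20, 29, 43, 49]


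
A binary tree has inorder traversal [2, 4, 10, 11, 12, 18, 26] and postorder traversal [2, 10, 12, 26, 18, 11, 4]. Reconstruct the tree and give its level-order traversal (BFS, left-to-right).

Inorder:   [2, 4, 10, 11, 12, 18, 26]
Postorder: [2, 10, 12, 26, 18, 11, 4]
Algorithm: postorder visits root last, so walk postorder right-to-left;
each value is the root of the current inorder slice — split it at that
value, recurse on the right subtree first, then the left.
Recursive splits:
  root=4; inorder splits into left=[2], right=[10, 11, 12, 18, 26]
  root=11; inorder splits into left=[10], right=[12, 18, 26]
  root=18; inorder splits into left=[12], right=[26]
  root=26; inorder splits into left=[], right=[]
  root=12; inorder splits into left=[], right=[]
  root=10; inorder splits into left=[], right=[]
  root=2; inorder splits into left=[], right=[]
Reconstructed level-order: [4, 2, 11, 10, 18, 12, 26]


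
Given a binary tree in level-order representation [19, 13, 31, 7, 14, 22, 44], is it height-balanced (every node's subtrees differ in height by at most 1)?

Tree (level-order array): [19, 13, 31, 7, 14, 22, 44]
Definition: a tree is height-balanced if, at every node, |h(left) - h(right)| <= 1 (empty subtree has height -1).
Bottom-up per-node check:
  node 7: h_left=-1, h_right=-1, diff=0 [OK], height=0
  node 14: h_left=-1, h_right=-1, diff=0 [OK], height=0
  node 13: h_left=0, h_right=0, diff=0 [OK], height=1
  node 22: h_left=-1, h_right=-1, diff=0 [OK], height=0
  node 44: h_left=-1, h_right=-1, diff=0 [OK], height=0
  node 31: h_left=0, h_right=0, diff=0 [OK], height=1
  node 19: h_left=1, h_right=1, diff=0 [OK], height=2
All nodes satisfy the balance condition.
Result: Balanced


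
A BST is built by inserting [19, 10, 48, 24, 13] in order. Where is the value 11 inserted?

Starting tree (level order): [19, 10, 48, None, 13, 24]
Insertion path: 19 -> 10 -> 13
Result: insert 11 as left child of 13
Final tree (level order): [19, 10, 48, None, 13, 24, None, 11]


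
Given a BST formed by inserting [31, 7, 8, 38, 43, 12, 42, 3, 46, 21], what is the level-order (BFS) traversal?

Tree insertion order: [31, 7, 8, 38, 43, 12, 42, 3, 46, 21]
Tree (level-order array): [31, 7, 38, 3, 8, None, 43, None, None, None, 12, 42, 46, None, 21]
BFS from the root, enqueuing left then right child of each popped node:
  queue [31] -> pop 31, enqueue [7, 38], visited so far: [31]
  queue [7, 38] -> pop 7, enqueue [3, 8], visited so far: [31, 7]
  queue [38, 3, 8] -> pop 38, enqueue [43], visited so far: [31, 7, 38]
  queue [3, 8, 43] -> pop 3, enqueue [none], visited so far: [31, 7, 38, 3]
  queue [8, 43] -> pop 8, enqueue [12], visited so far: [31, 7, 38, 3, 8]
  queue [43, 12] -> pop 43, enqueue [42, 46], visited so far: [31, 7, 38, 3, 8, 43]
  queue [12, 42, 46] -> pop 12, enqueue [21], visited so far: [31, 7, 38, 3, 8, 43, 12]
  queue [42, 46, 21] -> pop 42, enqueue [none], visited so far: [31, 7, 38, 3, 8, 43, 12, 42]
  queue [46, 21] -> pop 46, enqueue [none], visited so far: [31, 7, 38, 3, 8, 43, 12, 42, 46]
  queue [21] -> pop 21, enqueue [none], visited so far: [31, 7, 38, 3, 8, 43, 12, 42, 46, 21]
Result: [31, 7, 38, 3, 8, 43, 12, 42, 46, 21]


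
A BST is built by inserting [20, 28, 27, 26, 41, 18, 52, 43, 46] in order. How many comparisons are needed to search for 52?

Search path for 52: 20 -> 28 -> 41 -> 52
Found: True
Comparisons: 4


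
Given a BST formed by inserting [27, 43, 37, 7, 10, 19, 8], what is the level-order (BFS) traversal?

Tree insertion order: [27, 43, 37, 7, 10, 19, 8]
Tree (level-order array): [27, 7, 43, None, 10, 37, None, 8, 19]
BFS from the root, enqueuing left then right child of each popped node:
  queue [27] -> pop 27, enqueue [7, 43], visited so far: [27]
  queue [7, 43] -> pop 7, enqueue [10], visited so far: [27, 7]
  queue [43, 10] -> pop 43, enqueue [37], visited so far: [27, 7, 43]
  queue [10, 37] -> pop 10, enqueue [8, 19], visited so far: [27, 7, 43, 10]
  queue [37, 8, 19] -> pop 37, enqueue [none], visited so far: [27, 7, 43, 10, 37]
  queue [8, 19] -> pop 8, enqueue [none], visited so far: [27, 7, 43, 10, 37, 8]
  queue [19] -> pop 19, enqueue [none], visited so far: [27, 7, 43, 10, 37, 8, 19]
Result: [27, 7, 43, 10, 37, 8, 19]


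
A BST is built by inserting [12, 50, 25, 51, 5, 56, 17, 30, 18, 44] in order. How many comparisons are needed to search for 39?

Search path for 39: 12 -> 50 -> 25 -> 30 -> 44
Found: False
Comparisons: 5


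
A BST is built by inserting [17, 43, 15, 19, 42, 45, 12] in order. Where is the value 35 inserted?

Starting tree (level order): [17, 15, 43, 12, None, 19, 45, None, None, None, 42]
Insertion path: 17 -> 43 -> 19 -> 42
Result: insert 35 as left child of 42
Final tree (level order): [17, 15, 43, 12, None, 19, 45, None, None, None, 42, None, None, 35]


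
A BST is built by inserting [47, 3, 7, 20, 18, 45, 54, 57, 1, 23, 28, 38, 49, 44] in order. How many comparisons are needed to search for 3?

Search path for 3: 47 -> 3
Found: True
Comparisons: 2


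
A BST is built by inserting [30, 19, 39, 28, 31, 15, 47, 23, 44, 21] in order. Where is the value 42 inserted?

Starting tree (level order): [30, 19, 39, 15, 28, 31, 47, None, None, 23, None, None, None, 44, None, 21]
Insertion path: 30 -> 39 -> 47 -> 44
Result: insert 42 as left child of 44
Final tree (level order): [30, 19, 39, 15, 28, 31, 47, None, None, 23, None, None, None, 44, None, 21, None, 42]


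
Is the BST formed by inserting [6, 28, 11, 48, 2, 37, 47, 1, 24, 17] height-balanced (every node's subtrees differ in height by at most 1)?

Tree (level-order array): [6, 2, 28, 1, None, 11, 48, None, None, None, 24, 37, None, 17, None, None, 47]
Definition: a tree is height-balanced if, at every node, |h(left) - h(right)| <= 1 (empty subtree has height -1).
Bottom-up per-node check:
  node 1: h_left=-1, h_right=-1, diff=0 [OK], height=0
  node 2: h_left=0, h_right=-1, diff=1 [OK], height=1
  node 17: h_left=-1, h_right=-1, diff=0 [OK], height=0
  node 24: h_left=0, h_right=-1, diff=1 [OK], height=1
  node 11: h_left=-1, h_right=1, diff=2 [FAIL (|-1-1|=2 > 1)], height=2
  node 47: h_left=-1, h_right=-1, diff=0 [OK], height=0
  node 37: h_left=-1, h_right=0, diff=1 [OK], height=1
  node 48: h_left=1, h_right=-1, diff=2 [FAIL (|1--1|=2 > 1)], height=2
  node 28: h_left=2, h_right=2, diff=0 [OK], height=3
  node 6: h_left=1, h_right=3, diff=2 [FAIL (|1-3|=2 > 1)], height=4
Node 11 violates the condition: |-1 - 1| = 2 > 1.
Result: Not balanced


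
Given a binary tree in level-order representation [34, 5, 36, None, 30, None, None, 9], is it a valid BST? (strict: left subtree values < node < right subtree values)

Level-order array: [34, 5, 36, None, 30, None, None, 9]
Validate using subtree bounds (lo, hi): at each node, require lo < value < hi,
then recurse left with hi=value and right with lo=value.
Preorder trace (stopping at first violation):
  at node 34 with bounds (-inf, +inf): OK
  at node 5 with bounds (-inf, 34): OK
  at node 30 with bounds (5, 34): OK
  at node 9 with bounds (5, 30): OK
  at node 36 with bounds (34, +inf): OK
No violation found at any node.
Result: Valid BST


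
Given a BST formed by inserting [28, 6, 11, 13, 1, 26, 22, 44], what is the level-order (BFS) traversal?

Tree insertion order: [28, 6, 11, 13, 1, 26, 22, 44]
Tree (level-order array): [28, 6, 44, 1, 11, None, None, None, None, None, 13, None, 26, 22]
BFS from the root, enqueuing left then right child of each popped node:
  queue [28] -> pop 28, enqueue [6, 44], visited so far: [28]
  queue [6, 44] -> pop 6, enqueue [1, 11], visited so far: [28, 6]
  queue [44, 1, 11] -> pop 44, enqueue [none], visited so far: [28, 6, 44]
  queue [1, 11] -> pop 1, enqueue [none], visited so far: [28, 6, 44, 1]
  queue [11] -> pop 11, enqueue [13], visited so far: [28, 6, 44, 1, 11]
  queue [13] -> pop 13, enqueue [26], visited so far: [28, 6, 44, 1, 11, 13]
  queue [26] -> pop 26, enqueue [22], visited so far: [28, 6, 44, 1, 11, 13, 26]
  queue [22] -> pop 22, enqueue [none], visited so far: [28, 6, 44, 1, 11, 13, 26, 22]
Result: [28, 6, 44, 1, 11, 13, 26, 22]


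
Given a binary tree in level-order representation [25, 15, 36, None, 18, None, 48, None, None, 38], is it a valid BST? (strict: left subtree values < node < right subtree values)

Level-order array: [25, 15, 36, None, 18, None, 48, None, None, 38]
Validate using subtree bounds (lo, hi): at each node, require lo < value < hi,
then recurse left with hi=value and right with lo=value.
Preorder trace (stopping at first violation):
  at node 25 with bounds (-inf, +inf): OK
  at node 15 with bounds (-inf, 25): OK
  at node 18 with bounds (15, 25): OK
  at node 36 with bounds (25, +inf): OK
  at node 48 with bounds (36, +inf): OK
  at node 38 with bounds (36, 48): OK
No violation found at any node.
Result: Valid BST


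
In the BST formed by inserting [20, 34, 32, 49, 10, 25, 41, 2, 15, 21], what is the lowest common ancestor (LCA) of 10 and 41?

Tree insertion order: [20, 34, 32, 49, 10, 25, 41, 2, 15, 21]
Tree (level-order array): [20, 10, 34, 2, 15, 32, 49, None, None, None, None, 25, None, 41, None, 21]
In a BST, the LCA of p=10, q=41 is the first node v on the
root-to-leaf path with p <= v <= q (go left if both < v, right if both > v).
Walk from root:
  at 20: 10 <= 20 <= 41, this is the LCA
LCA = 20


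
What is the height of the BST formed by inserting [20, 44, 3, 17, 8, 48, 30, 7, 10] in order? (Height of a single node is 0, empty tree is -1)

Insertion order: [20, 44, 3, 17, 8, 48, 30, 7, 10]
Tree (level-order array): [20, 3, 44, None, 17, 30, 48, 8, None, None, None, None, None, 7, 10]
Compute height bottom-up (empty subtree = -1):
  height(7) = 1 + max(-1, -1) = 0
  height(10) = 1 + max(-1, -1) = 0
  height(8) = 1 + max(0, 0) = 1
  height(17) = 1 + max(1, -1) = 2
  height(3) = 1 + max(-1, 2) = 3
  height(30) = 1 + max(-1, -1) = 0
  height(48) = 1 + max(-1, -1) = 0
  height(44) = 1 + max(0, 0) = 1
  height(20) = 1 + max(3, 1) = 4
Height = 4


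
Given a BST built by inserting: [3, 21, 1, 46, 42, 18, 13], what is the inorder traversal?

Tree insertion order: [3, 21, 1, 46, 42, 18, 13]
Tree (level-order array): [3, 1, 21, None, None, 18, 46, 13, None, 42]
Inorder traversal: [1, 3, 13, 18, 21, 42, 46]


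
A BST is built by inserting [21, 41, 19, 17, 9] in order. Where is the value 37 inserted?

Starting tree (level order): [21, 19, 41, 17, None, None, None, 9]
Insertion path: 21 -> 41
Result: insert 37 as left child of 41
Final tree (level order): [21, 19, 41, 17, None, 37, None, 9]


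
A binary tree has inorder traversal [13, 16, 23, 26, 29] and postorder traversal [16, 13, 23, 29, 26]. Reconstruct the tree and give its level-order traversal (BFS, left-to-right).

Inorder:   [13, 16, 23, 26, 29]
Postorder: [16, 13, 23, 29, 26]
Algorithm: postorder visits root last, so walk postorder right-to-left;
each value is the root of the current inorder slice — split it at that
value, recurse on the right subtree first, then the left.
Recursive splits:
  root=26; inorder splits into left=[13, 16, 23], right=[29]
  root=29; inorder splits into left=[], right=[]
  root=23; inorder splits into left=[13, 16], right=[]
  root=13; inorder splits into left=[], right=[16]
  root=16; inorder splits into left=[], right=[]
Reconstructed level-order: [26, 23, 29, 13, 16]


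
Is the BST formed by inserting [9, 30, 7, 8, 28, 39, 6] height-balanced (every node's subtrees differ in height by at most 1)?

Tree (level-order array): [9, 7, 30, 6, 8, 28, 39]
Definition: a tree is height-balanced if, at every node, |h(left) - h(right)| <= 1 (empty subtree has height -1).
Bottom-up per-node check:
  node 6: h_left=-1, h_right=-1, diff=0 [OK], height=0
  node 8: h_left=-1, h_right=-1, diff=0 [OK], height=0
  node 7: h_left=0, h_right=0, diff=0 [OK], height=1
  node 28: h_left=-1, h_right=-1, diff=0 [OK], height=0
  node 39: h_left=-1, h_right=-1, diff=0 [OK], height=0
  node 30: h_left=0, h_right=0, diff=0 [OK], height=1
  node 9: h_left=1, h_right=1, diff=0 [OK], height=2
All nodes satisfy the balance condition.
Result: Balanced


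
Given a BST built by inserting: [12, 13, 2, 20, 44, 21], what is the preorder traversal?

Tree insertion order: [12, 13, 2, 20, 44, 21]
Tree (level-order array): [12, 2, 13, None, None, None, 20, None, 44, 21]
Preorder traversal: [12, 2, 13, 20, 44, 21]


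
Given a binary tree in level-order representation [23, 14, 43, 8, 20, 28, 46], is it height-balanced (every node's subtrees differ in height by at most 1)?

Tree (level-order array): [23, 14, 43, 8, 20, 28, 46]
Definition: a tree is height-balanced if, at every node, |h(left) - h(right)| <= 1 (empty subtree has height -1).
Bottom-up per-node check:
  node 8: h_left=-1, h_right=-1, diff=0 [OK], height=0
  node 20: h_left=-1, h_right=-1, diff=0 [OK], height=0
  node 14: h_left=0, h_right=0, diff=0 [OK], height=1
  node 28: h_left=-1, h_right=-1, diff=0 [OK], height=0
  node 46: h_left=-1, h_right=-1, diff=0 [OK], height=0
  node 43: h_left=0, h_right=0, diff=0 [OK], height=1
  node 23: h_left=1, h_right=1, diff=0 [OK], height=2
All nodes satisfy the balance condition.
Result: Balanced


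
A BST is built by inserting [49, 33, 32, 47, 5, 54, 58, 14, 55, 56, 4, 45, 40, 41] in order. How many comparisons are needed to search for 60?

Search path for 60: 49 -> 54 -> 58
Found: False
Comparisons: 3


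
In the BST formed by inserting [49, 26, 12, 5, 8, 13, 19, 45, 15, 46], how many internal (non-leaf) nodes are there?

Tree built from: [49, 26, 12, 5, 8, 13, 19, 45, 15, 46]
Tree (level-order array): [49, 26, None, 12, 45, 5, 13, None, 46, None, 8, None, 19, None, None, None, None, 15]
Rule: An internal node has at least one child.
Per-node child counts:
  node 49: 1 child(ren)
  node 26: 2 child(ren)
  node 12: 2 child(ren)
  node 5: 1 child(ren)
  node 8: 0 child(ren)
  node 13: 1 child(ren)
  node 19: 1 child(ren)
  node 15: 0 child(ren)
  node 45: 1 child(ren)
  node 46: 0 child(ren)
Matching nodes: [49, 26, 12, 5, 13, 19, 45]
Count of internal (non-leaf) nodes: 7


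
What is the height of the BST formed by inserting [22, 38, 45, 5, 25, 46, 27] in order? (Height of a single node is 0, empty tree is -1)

Insertion order: [22, 38, 45, 5, 25, 46, 27]
Tree (level-order array): [22, 5, 38, None, None, 25, 45, None, 27, None, 46]
Compute height bottom-up (empty subtree = -1):
  height(5) = 1 + max(-1, -1) = 0
  height(27) = 1 + max(-1, -1) = 0
  height(25) = 1 + max(-1, 0) = 1
  height(46) = 1 + max(-1, -1) = 0
  height(45) = 1 + max(-1, 0) = 1
  height(38) = 1 + max(1, 1) = 2
  height(22) = 1 + max(0, 2) = 3
Height = 3


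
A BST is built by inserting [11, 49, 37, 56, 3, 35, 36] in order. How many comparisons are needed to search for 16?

Search path for 16: 11 -> 49 -> 37 -> 35
Found: False
Comparisons: 4


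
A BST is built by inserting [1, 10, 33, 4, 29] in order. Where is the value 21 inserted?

Starting tree (level order): [1, None, 10, 4, 33, None, None, 29]
Insertion path: 1 -> 10 -> 33 -> 29
Result: insert 21 as left child of 29
Final tree (level order): [1, None, 10, 4, 33, None, None, 29, None, 21]


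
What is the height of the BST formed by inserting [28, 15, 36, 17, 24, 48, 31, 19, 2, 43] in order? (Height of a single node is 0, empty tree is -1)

Insertion order: [28, 15, 36, 17, 24, 48, 31, 19, 2, 43]
Tree (level-order array): [28, 15, 36, 2, 17, 31, 48, None, None, None, 24, None, None, 43, None, 19]
Compute height bottom-up (empty subtree = -1):
  height(2) = 1 + max(-1, -1) = 0
  height(19) = 1 + max(-1, -1) = 0
  height(24) = 1 + max(0, -1) = 1
  height(17) = 1 + max(-1, 1) = 2
  height(15) = 1 + max(0, 2) = 3
  height(31) = 1 + max(-1, -1) = 0
  height(43) = 1 + max(-1, -1) = 0
  height(48) = 1 + max(0, -1) = 1
  height(36) = 1 + max(0, 1) = 2
  height(28) = 1 + max(3, 2) = 4
Height = 4


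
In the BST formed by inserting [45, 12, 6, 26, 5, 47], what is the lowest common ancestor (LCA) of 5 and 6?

Tree insertion order: [45, 12, 6, 26, 5, 47]
Tree (level-order array): [45, 12, 47, 6, 26, None, None, 5]
In a BST, the LCA of p=5, q=6 is the first node v on the
root-to-leaf path with p <= v <= q (go left if both < v, right if both > v).
Walk from root:
  at 45: both 5 and 6 < 45, go left
  at 12: both 5 and 6 < 12, go left
  at 6: 5 <= 6 <= 6, this is the LCA
LCA = 6


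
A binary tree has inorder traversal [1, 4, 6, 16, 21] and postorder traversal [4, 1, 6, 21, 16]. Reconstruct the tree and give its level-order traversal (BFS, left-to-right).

Inorder:   [1, 4, 6, 16, 21]
Postorder: [4, 1, 6, 21, 16]
Algorithm: postorder visits root last, so walk postorder right-to-left;
each value is the root of the current inorder slice — split it at that
value, recurse on the right subtree first, then the left.
Recursive splits:
  root=16; inorder splits into left=[1, 4, 6], right=[21]
  root=21; inorder splits into left=[], right=[]
  root=6; inorder splits into left=[1, 4], right=[]
  root=1; inorder splits into left=[], right=[4]
  root=4; inorder splits into left=[], right=[]
Reconstructed level-order: [16, 6, 21, 1, 4]


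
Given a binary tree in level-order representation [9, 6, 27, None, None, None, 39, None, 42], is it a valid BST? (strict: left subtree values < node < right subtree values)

Level-order array: [9, 6, 27, None, None, None, 39, None, 42]
Validate using subtree bounds (lo, hi): at each node, require lo < value < hi,
then recurse left with hi=value and right with lo=value.
Preorder trace (stopping at first violation):
  at node 9 with bounds (-inf, +inf): OK
  at node 6 with bounds (-inf, 9): OK
  at node 27 with bounds (9, +inf): OK
  at node 39 with bounds (27, +inf): OK
  at node 42 with bounds (39, +inf): OK
No violation found at any node.
Result: Valid BST


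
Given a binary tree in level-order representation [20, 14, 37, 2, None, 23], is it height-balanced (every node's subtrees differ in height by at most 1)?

Tree (level-order array): [20, 14, 37, 2, None, 23]
Definition: a tree is height-balanced if, at every node, |h(left) - h(right)| <= 1 (empty subtree has height -1).
Bottom-up per-node check:
  node 2: h_left=-1, h_right=-1, diff=0 [OK], height=0
  node 14: h_left=0, h_right=-1, diff=1 [OK], height=1
  node 23: h_left=-1, h_right=-1, diff=0 [OK], height=0
  node 37: h_left=0, h_right=-1, diff=1 [OK], height=1
  node 20: h_left=1, h_right=1, diff=0 [OK], height=2
All nodes satisfy the balance condition.
Result: Balanced


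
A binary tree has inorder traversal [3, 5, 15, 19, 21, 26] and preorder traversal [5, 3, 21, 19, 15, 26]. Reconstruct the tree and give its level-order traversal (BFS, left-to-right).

Inorder:  [3, 5, 15, 19, 21, 26]
Preorder: [5, 3, 21, 19, 15, 26]
Algorithm: preorder visits root first, so consume preorder in order;
for each root, split the current inorder slice at that value into
left-subtree inorder and right-subtree inorder, then recurse.
Recursive splits:
  root=5; inorder splits into left=[3], right=[15, 19, 21, 26]
  root=3; inorder splits into left=[], right=[]
  root=21; inorder splits into left=[15, 19], right=[26]
  root=19; inorder splits into left=[15], right=[]
  root=15; inorder splits into left=[], right=[]
  root=26; inorder splits into left=[], right=[]
Reconstructed level-order: [5, 3, 21, 19, 26, 15]


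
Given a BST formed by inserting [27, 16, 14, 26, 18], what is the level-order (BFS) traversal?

Tree insertion order: [27, 16, 14, 26, 18]
Tree (level-order array): [27, 16, None, 14, 26, None, None, 18]
BFS from the root, enqueuing left then right child of each popped node:
  queue [27] -> pop 27, enqueue [16], visited so far: [27]
  queue [16] -> pop 16, enqueue [14, 26], visited so far: [27, 16]
  queue [14, 26] -> pop 14, enqueue [none], visited so far: [27, 16, 14]
  queue [26] -> pop 26, enqueue [18], visited so far: [27, 16, 14, 26]
  queue [18] -> pop 18, enqueue [none], visited so far: [27, 16, 14, 26, 18]
Result: [27, 16, 14, 26, 18]


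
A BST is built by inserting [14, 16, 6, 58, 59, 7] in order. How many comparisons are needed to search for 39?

Search path for 39: 14 -> 16 -> 58
Found: False
Comparisons: 3


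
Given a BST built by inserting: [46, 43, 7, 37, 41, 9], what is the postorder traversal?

Tree insertion order: [46, 43, 7, 37, 41, 9]
Tree (level-order array): [46, 43, None, 7, None, None, 37, 9, 41]
Postorder traversal: [9, 41, 37, 7, 43, 46]


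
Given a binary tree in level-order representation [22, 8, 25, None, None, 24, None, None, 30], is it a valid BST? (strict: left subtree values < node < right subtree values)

Level-order array: [22, 8, 25, None, None, 24, None, None, 30]
Validate using subtree bounds (lo, hi): at each node, require lo < value < hi,
then recurse left with hi=value and right with lo=value.
Preorder trace (stopping at first violation):
  at node 22 with bounds (-inf, +inf): OK
  at node 8 with bounds (-inf, 22): OK
  at node 25 with bounds (22, +inf): OK
  at node 24 with bounds (22, 25): OK
  at node 30 with bounds (24, 25): VIOLATION
Node 30 violates its bound: not (24 < 30 < 25).
Result: Not a valid BST


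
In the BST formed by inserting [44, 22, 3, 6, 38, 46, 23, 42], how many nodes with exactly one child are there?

Tree built from: [44, 22, 3, 6, 38, 46, 23, 42]
Tree (level-order array): [44, 22, 46, 3, 38, None, None, None, 6, 23, 42]
Rule: These are nodes with exactly 1 non-null child.
Per-node child counts:
  node 44: 2 child(ren)
  node 22: 2 child(ren)
  node 3: 1 child(ren)
  node 6: 0 child(ren)
  node 38: 2 child(ren)
  node 23: 0 child(ren)
  node 42: 0 child(ren)
  node 46: 0 child(ren)
Matching nodes: [3]
Count of nodes with exactly one child: 1


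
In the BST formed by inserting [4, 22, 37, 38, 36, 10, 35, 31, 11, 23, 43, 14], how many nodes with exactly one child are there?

Tree built from: [4, 22, 37, 38, 36, 10, 35, 31, 11, 23, 43, 14]
Tree (level-order array): [4, None, 22, 10, 37, None, 11, 36, 38, None, 14, 35, None, None, 43, None, None, 31, None, None, None, 23]
Rule: These are nodes with exactly 1 non-null child.
Per-node child counts:
  node 4: 1 child(ren)
  node 22: 2 child(ren)
  node 10: 1 child(ren)
  node 11: 1 child(ren)
  node 14: 0 child(ren)
  node 37: 2 child(ren)
  node 36: 1 child(ren)
  node 35: 1 child(ren)
  node 31: 1 child(ren)
  node 23: 0 child(ren)
  node 38: 1 child(ren)
  node 43: 0 child(ren)
Matching nodes: [4, 10, 11, 36, 35, 31, 38]
Count of nodes with exactly one child: 7


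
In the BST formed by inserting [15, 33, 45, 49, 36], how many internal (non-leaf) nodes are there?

Tree built from: [15, 33, 45, 49, 36]
Tree (level-order array): [15, None, 33, None, 45, 36, 49]
Rule: An internal node has at least one child.
Per-node child counts:
  node 15: 1 child(ren)
  node 33: 1 child(ren)
  node 45: 2 child(ren)
  node 36: 0 child(ren)
  node 49: 0 child(ren)
Matching nodes: [15, 33, 45]
Count of internal (non-leaf) nodes: 3


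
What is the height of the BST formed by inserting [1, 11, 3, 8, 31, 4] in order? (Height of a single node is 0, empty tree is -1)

Insertion order: [1, 11, 3, 8, 31, 4]
Tree (level-order array): [1, None, 11, 3, 31, None, 8, None, None, 4]
Compute height bottom-up (empty subtree = -1):
  height(4) = 1 + max(-1, -1) = 0
  height(8) = 1 + max(0, -1) = 1
  height(3) = 1 + max(-1, 1) = 2
  height(31) = 1 + max(-1, -1) = 0
  height(11) = 1 + max(2, 0) = 3
  height(1) = 1 + max(-1, 3) = 4
Height = 4


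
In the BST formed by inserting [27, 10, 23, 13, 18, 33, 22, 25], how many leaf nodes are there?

Tree built from: [27, 10, 23, 13, 18, 33, 22, 25]
Tree (level-order array): [27, 10, 33, None, 23, None, None, 13, 25, None, 18, None, None, None, 22]
Rule: A leaf has 0 children.
Per-node child counts:
  node 27: 2 child(ren)
  node 10: 1 child(ren)
  node 23: 2 child(ren)
  node 13: 1 child(ren)
  node 18: 1 child(ren)
  node 22: 0 child(ren)
  node 25: 0 child(ren)
  node 33: 0 child(ren)
Matching nodes: [22, 25, 33]
Count of leaf nodes: 3


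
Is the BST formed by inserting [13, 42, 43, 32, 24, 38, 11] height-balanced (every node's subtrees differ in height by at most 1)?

Tree (level-order array): [13, 11, 42, None, None, 32, 43, 24, 38]
Definition: a tree is height-balanced if, at every node, |h(left) - h(right)| <= 1 (empty subtree has height -1).
Bottom-up per-node check:
  node 11: h_left=-1, h_right=-1, diff=0 [OK], height=0
  node 24: h_left=-1, h_right=-1, diff=0 [OK], height=0
  node 38: h_left=-1, h_right=-1, diff=0 [OK], height=0
  node 32: h_left=0, h_right=0, diff=0 [OK], height=1
  node 43: h_left=-1, h_right=-1, diff=0 [OK], height=0
  node 42: h_left=1, h_right=0, diff=1 [OK], height=2
  node 13: h_left=0, h_right=2, diff=2 [FAIL (|0-2|=2 > 1)], height=3
Node 13 violates the condition: |0 - 2| = 2 > 1.
Result: Not balanced


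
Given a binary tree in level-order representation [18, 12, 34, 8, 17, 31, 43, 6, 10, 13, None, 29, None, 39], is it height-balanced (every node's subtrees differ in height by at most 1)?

Tree (level-order array): [18, 12, 34, 8, 17, 31, 43, 6, 10, 13, None, 29, None, 39]
Definition: a tree is height-balanced if, at every node, |h(left) - h(right)| <= 1 (empty subtree has height -1).
Bottom-up per-node check:
  node 6: h_left=-1, h_right=-1, diff=0 [OK], height=0
  node 10: h_left=-1, h_right=-1, diff=0 [OK], height=0
  node 8: h_left=0, h_right=0, diff=0 [OK], height=1
  node 13: h_left=-1, h_right=-1, diff=0 [OK], height=0
  node 17: h_left=0, h_right=-1, diff=1 [OK], height=1
  node 12: h_left=1, h_right=1, diff=0 [OK], height=2
  node 29: h_left=-1, h_right=-1, diff=0 [OK], height=0
  node 31: h_left=0, h_right=-1, diff=1 [OK], height=1
  node 39: h_left=-1, h_right=-1, diff=0 [OK], height=0
  node 43: h_left=0, h_right=-1, diff=1 [OK], height=1
  node 34: h_left=1, h_right=1, diff=0 [OK], height=2
  node 18: h_left=2, h_right=2, diff=0 [OK], height=3
All nodes satisfy the balance condition.
Result: Balanced


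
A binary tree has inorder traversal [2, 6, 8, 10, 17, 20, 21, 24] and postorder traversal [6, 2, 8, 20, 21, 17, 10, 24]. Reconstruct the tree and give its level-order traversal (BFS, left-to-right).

Inorder:   [2, 6, 8, 10, 17, 20, 21, 24]
Postorder: [6, 2, 8, 20, 21, 17, 10, 24]
Algorithm: postorder visits root last, so walk postorder right-to-left;
each value is the root of the current inorder slice — split it at that
value, recurse on the right subtree first, then the left.
Recursive splits:
  root=24; inorder splits into left=[2, 6, 8, 10, 17, 20, 21], right=[]
  root=10; inorder splits into left=[2, 6, 8], right=[17, 20, 21]
  root=17; inorder splits into left=[], right=[20, 21]
  root=21; inorder splits into left=[20], right=[]
  root=20; inorder splits into left=[], right=[]
  root=8; inorder splits into left=[2, 6], right=[]
  root=2; inorder splits into left=[], right=[6]
  root=6; inorder splits into left=[], right=[]
Reconstructed level-order: [24, 10, 8, 17, 2, 21, 6, 20]


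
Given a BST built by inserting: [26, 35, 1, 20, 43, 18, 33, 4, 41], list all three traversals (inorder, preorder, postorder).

Tree insertion order: [26, 35, 1, 20, 43, 18, 33, 4, 41]
Tree (level-order array): [26, 1, 35, None, 20, 33, 43, 18, None, None, None, 41, None, 4]
Inorder (L, root, R): [1, 4, 18, 20, 26, 33, 35, 41, 43]
Preorder (root, L, R): [26, 1, 20, 18, 4, 35, 33, 43, 41]
Postorder (L, R, root): [4, 18, 20, 1, 33, 41, 43, 35, 26]


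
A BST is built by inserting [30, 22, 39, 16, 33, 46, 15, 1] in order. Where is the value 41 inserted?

Starting tree (level order): [30, 22, 39, 16, None, 33, 46, 15, None, None, None, None, None, 1]
Insertion path: 30 -> 39 -> 46
Result: insert 41 as left child of 46
Final tree (level order): [30, 22, 39, 16, None, 33, 46, 15, None, None, None, 41, None, 1]


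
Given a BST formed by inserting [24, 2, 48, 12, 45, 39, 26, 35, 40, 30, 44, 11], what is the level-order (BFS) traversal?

Tree insertion order: [24, 2, 48, 12, 45, 39, 26, 35, 40, 30, 44, 11]
Tree (level-order array): [24, 2, 48, None, 12, 45, None, 11, None, 39, None, None, None, 26, 40, None, 35, None, 44, 30]
BFS from the root, enqueuing left then right child of each popped node:
  queue [24] -> pop 24, enqueue [2, 48], visited so far: [24]
  queue [2, 48] -> pop 2, enqueue [12], visited so far: [24, 2]
  queue [48, 12] -> pop 48, enqueue [45], visited so far: [24, 2, 48]
  queue [12, 45] -> pop 12, enqueue [11], visited so far: [24, 2, 48, 12]
  queue [45, 11] -> pop 45, enqueue [39], visited so far: [24, 2, 48, 12, 45]
  queue [11, 39] -> pop 11, enqueue [none], visited so far: [24, 2, 48, 12, 45, 11]
  queue [39] -> pop 39, enqueue [26, 40], visited so far: [24, 2, 48, 12, 45, 11, 39]
  queue [26, 40] -> pop 26, enqueue [35], visited so far: [24, 2, 48, 12, 45, 11, 39, 26]
  queue [40, 35] -> pop 40, enqueue [44], visited so far: [24, 2, 48, 12, 45, 11, 39, 26, 40]
  queue [35, 44] -> pop 35, enqueue [30], visited so far: [24, 2, 48, 12, 45, 11, 39, 26, 40, 35]
  queue [44, 30] -> pop 44, enqueue [none], visited so far: [24, 2, 48, 12, 45, 11, 39, 26, 40, 35, 44]
  queue [30] -> pop 30, enqueue [none], visited so far: [24, 2, 48, 12, 45, 11, 39, 26, 40, 35, 44, 30]
Result: [24, 2, 48, 12, 45, 11, 39, 26, 40, 35, 44, 30]


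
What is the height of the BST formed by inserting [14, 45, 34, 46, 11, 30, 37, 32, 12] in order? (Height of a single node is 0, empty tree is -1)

Insertion order: [14, 45, 34, 46, 11, 30, 37, 32, 12]
Tree (level-order array): [14, 11, 45, None, 12, 34, 46, None, None, 30, 37, None, None, None, 32]
Compute height bottom-up (empty subtree = -1):
  height(12) = 1 + max(-1, -1) = 0
  height(11) = 1 + max(-1, 0) = 1
  height(32) = 1 + max(-1, -1) = 0
  height(30) = 1 + max(-1, 0) = 1
  height(37) = 1 + max(-1, -1) = 0
  height(34) = 1 + max(1, 0) = 2
  height(46) = 1 + max(-1, -1) = 0
  height(45) = 1 + max(2, 0) = 3
  height(14) = 1 + max(1, 3) = 4
Height = 4


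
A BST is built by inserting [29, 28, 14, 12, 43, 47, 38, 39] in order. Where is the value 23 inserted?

Starting tree (level order): [29, 28, 43, 14, None, 38, 47, 12, None, None, 39]
Insertion path: 29 -> 28 -> 14
Result: insert 23 as right child of 14
Final tree (level order): [29, 28, 43, 14, None, 38, 47, 12, 23, None, 39]


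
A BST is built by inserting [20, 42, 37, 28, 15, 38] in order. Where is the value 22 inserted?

Starting tree (level order): [20, 15, 42, None, None, 37, None, 28, 38]
Insertion path: 20 -> 42 -> 37 -> 28
Result: insert 22 as left child of 28
Final tree (level order): [20, 15, 42, None, None, 37, None, 28, 38, 22]


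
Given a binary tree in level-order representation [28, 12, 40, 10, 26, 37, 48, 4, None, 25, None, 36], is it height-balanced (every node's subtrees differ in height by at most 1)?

Tree (level-order array): [28, 12, 40, 10, 26, 37, 48, 4, None, 25, None, 36]
Definition: a tree is height-balanced if, at every node, |h(left) - h(right)| <= 1 (empty subtree has height -1).
Bottom-up per-node check:
  node 4: h_left=-1, h_right=-1, diff=0 [OK], height=0
  node 10: h_left=0, h_right=-1, diff=1 [OK], height=1
  node 25: h_left=-1, h_right=-1, diff=0 [OK], height=0
  node 26: h_left=0, h_right=-1, diff=1 [OK], height=1
  node 12: h_left=1, h_right=1, diff=0 [OK], height=2
  node 36: h_left=-1, h_right=-1, diff=0 [OK], height=0
  node 37: h_left=0, h_right=-1, diff=1 [OK], height=1
  node 48: h_left=-1, h_right=-1, diff=0 [OK], height=0
  node 40: h_left=1, h_right=0, diff=1 [OK], height=2
  node 28: h_left=2, h_right=2, diff=0 [OK], height=3
All nodes satisfy the balance condition.
Result: Balanced


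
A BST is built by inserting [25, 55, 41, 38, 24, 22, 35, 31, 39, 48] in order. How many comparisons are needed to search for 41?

Search path for 41: 25 -> 55 -> 41
Found: True
Comparisons: 3


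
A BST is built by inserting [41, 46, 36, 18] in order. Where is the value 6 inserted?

Starting tree (level order): [41, 36, 46, 18]
Insertion path: 41 -> 36 -> 18
Result: insert 6 as left child of 18
Final tree (level order): [41, 36, 46, 18, None, None, None, 6]


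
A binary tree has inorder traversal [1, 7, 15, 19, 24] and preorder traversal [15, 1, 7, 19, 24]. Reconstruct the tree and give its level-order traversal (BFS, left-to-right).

Inorder:  [1, 7, 15, 19, 24]
Preorder: [15, 1, 7, 19, 24]
Algorithm: preorder visits root first, so consume preorder in order;
for each root, split the current inorder slice at that value into
left-subtree inorder and right-subtree inorder, then recurse.
Recursive splits:
  root=15; inorder splits into left=[1, 7], right=[19, 24]
  root=1; inorder splits into left=[], right=[7]
  root=7; inorder splits into left=[], right=[]
  root=19; inorder splits into left=[], right=[24]
  root=24; inorder splits into left=[], right=[]
Reconstructed level-order: [15, 1, 19, 7, 24]


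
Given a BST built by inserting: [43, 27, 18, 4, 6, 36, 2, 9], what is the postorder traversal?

Tree insertion order: [43, 27, 18, 4, 6, 36, 2, 9]
Tree (level-order array): [43, 27, None, 18, 36, 4, None, None, None, 2, 6, None, None, None, 9]
Postorder traversal: [2, 9, 6, 4, 18, 36, 27, 43]


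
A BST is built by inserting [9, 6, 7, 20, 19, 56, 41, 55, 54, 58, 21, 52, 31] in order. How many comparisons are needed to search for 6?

Search path for 6: 9 -> 6
Found: True
Comparisons: 2


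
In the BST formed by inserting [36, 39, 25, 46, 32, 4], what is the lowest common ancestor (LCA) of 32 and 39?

Tree insertion order: [36, 39, 25, 46, 32, 4]
Tree (level-order array): [36, 25, 39, 4, 32, None, 46]
In a BST, the LCA of p=32, q=39 is the first node v on the
root-to-leaf path with p <= v <= q (go left if both < v, right if both > v).
Walk from root:
  at 36: 32 <= 36 <= 39, this is the LCA
LCA = 36


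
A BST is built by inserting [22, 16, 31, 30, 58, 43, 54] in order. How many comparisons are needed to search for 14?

Search path for 14: 22 -> 16
Found: False
Comparisons: 2


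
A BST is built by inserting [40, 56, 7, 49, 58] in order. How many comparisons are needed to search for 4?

Search path for 4: 40 -> 7
Found: False
Comparisons: 2


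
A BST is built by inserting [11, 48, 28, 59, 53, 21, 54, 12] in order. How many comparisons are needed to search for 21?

Search path for 21: 11 -> 48 -> 28 -> 21
Found: True
Comparisons: 4


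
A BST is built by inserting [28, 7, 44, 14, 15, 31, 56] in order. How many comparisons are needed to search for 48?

Search path for 48: 28 -> 44 -> 56
Found: False
Comparisons: 3


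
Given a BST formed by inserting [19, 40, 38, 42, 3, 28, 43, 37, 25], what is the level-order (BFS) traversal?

Tree insertion order: [19, 40, 38, 42, 3, 28, 43, 37, 25]
Tree (level-order array): [19, 3, 40, None, None, 38, 42, 28, None, None, 43, 25, 37]
BFS from the root, enqueuing left then right child of each popped node:
  queue [19] -> pop 19, enqueue [3, 40], visited so far: [19]
  queue [3, 40] -> pop 3, enqueue [none], visited so far: [19, 3]
  queue [40] -> pop 40, enqueue [38, 42], visited so far: [19, 3, 40]
  queue [38, 42] -> pop 38, enqueue [28], visited so far: [19, 3, 40, 38]
  queue [42, 28] -> pop 42, enqueue [43], visited so far: [19, 3, 40, 38, 42]
  queue [28, 43] -> pop 28, enqueue [25, 37], visited so far: [19, 3, 40, 38, 42, 28]
  queue [43, 25, 37] -> pop 43, enqueue [none], visited so far: [19, 3, 40, 38, 42, 28, 43]
  queue [25, 37] -> pop 25, enqueue [none], visited so far: [19, 3, 40, 38, 42, 28, 43, 25]
  queue [37] -> pop 37, enqueue [none], visited so far: [19, 3, 40, 38, 42, 28, 43, 25, 37]
Result: [19, 3, 40, 38, 42, 28, 43, 25, 37]


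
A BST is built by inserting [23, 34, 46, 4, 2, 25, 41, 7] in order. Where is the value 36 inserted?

Starting tree (level order): [23, 4, 34, 2, 7, 25, 46, None, None, None, None, None, None, 41]
Insertion path: 23 -> 34 -> 46 -> 41
Result: insert 36 as left child of 41
Final tree (level order): [23, 4, 34, 2, 7, 25, 46, None, None, None, None, None, None, 41, None, 36]


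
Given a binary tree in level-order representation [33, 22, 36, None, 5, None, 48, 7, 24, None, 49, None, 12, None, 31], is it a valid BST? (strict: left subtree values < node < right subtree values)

Level-order array: [33, 22, 36, None, 5, None, 48, 7, 24, None, 49, None, 12, None, 31]
Validate using subtree bounds (lo, hi): at each node, require lo < value < hi,
then recurse left with hi=value and right with lo=value.
Preorder trace (stopping at first violation):
  at node 33 with bounds (-inf, +inf): OK
  at node 22 with bounds (-inf, 33): OK
  at node 5 with bounds (22, 33): VIOLATION
Node 5 violates its bound: not (22 < 5 < 33).
Result: Not a valid BST


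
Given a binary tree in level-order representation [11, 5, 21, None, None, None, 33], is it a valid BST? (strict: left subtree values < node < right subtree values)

Level-order array: [11, 5, 21, None, None, None, 33]
Validate using subtree bounds (lo, hi): at each node, require lo < value < hi,
then recurse left with hi=value and right with lo=value.
Preorder trace (stopping at first violation):
  at node 11 with bounds (-inf, +inf): OK
  at node 5 with bounds (-inf, 11): OK
  at node 21 with bounds (11, +inf): OK
  at node 33 with bounds (21, +inf): OK
No violation found at any node.
Result: Valid BST


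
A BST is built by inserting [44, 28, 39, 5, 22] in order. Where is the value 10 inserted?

Starting tree (level order): [44, 28, None, 5, 39, None, 22]
Insertion path: 44 -> 28 -> 5 -> 22
Result: insert 10 as left child of 22
Final tree (level order): [44, 28, None, 5, 39, None, 22, None, None, 10]


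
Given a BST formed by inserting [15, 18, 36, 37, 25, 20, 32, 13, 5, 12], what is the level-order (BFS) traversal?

Tree insertion order: [15, 18, 36, 37, 25, 20, 32, 13, 5, 12]
Tree (level-order array): [15, 13, 18, 5, None, None, 36, None, 12, 25, 37, None, None, 20, 32]
BFS from the root, enqueuing left then right child of each popped node:
  queue [15] -> pop 15, enqueue [13, 18], visited so far: [15]
  queue [13, 18] -> pop 13, enqueue [5], visited so far: [15, 13]
  queue [18, 5] -> pop 18, enqueue [36], visited so far: [15, 13, 18]
  queue [5, 36] -> pop 5, enqueue [12], visited so far: [15, 13, 18, 5]
  queue [36, 12] -> pop 36, enqueue [25, 37], visited so far: [15, 13, 18, 5, 36]
  queue [12, 25, 37] -> pop 12, enqueue [none], visited so far: [15, 13, 18, 5, 36, 12]
  queue [25, 37] -> pop 25, enqueue [20, 32], visited so far: [15, 13, 18, 5, 36, 12, 25]
  queue [37, 20, 32] -> pop 37, enqueue [none], visited so far: [15, 13, 18, 5, 36, 12, 25, 37]
  queue [20, 32] -> pop 20, enqueue [none], visited so far: [15, 13, 18, 5, 36, 12, 25, 37, 20]
  queue [32] -> pop 32, enqueue [none], visited so far: [15, 13, 18, 5, 36, 12, 25, 37, 20, 32]
Result: [15, 13, 18, 5, 36, 12, 25, 37, 20, 32]


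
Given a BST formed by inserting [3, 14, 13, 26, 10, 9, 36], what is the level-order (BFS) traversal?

Tree insertion order: [3, 14, 13, 26, 10, 9, 36]
Tree (level-order array): [3, None, 14, 13, 26, 10, None, None, 36, 9]
BFS from the root, enqueuing left then right child of each popped node:
  queue [3] -> pop 3, enqueue [14], visited so far: [3]
  queue [14] -> pop 14, enqueue [13, 26], visited so far: [3, 14]
  queue [13, 26] -> pop 13, enqueue [10], visited so far: [3, 14, 13]
  queue [26, 10] -> pop 26, enqueue [36], visited so far: [3, 14, 13, 26]
  queue [10, 36] -> pop 10, enqueue [9], visited so far: [3, 14, 13, 26, 10]
  queue [36, 9] -> pop 36, enqueue [none], visited so far: [3, 14, 13, 26, 10, 36]
  queue [9] -> pop 9, enqueue [none], visited so far: [3, 14, 13, 26, 10, 36, 9]
Result: [3, 14, 13, 26, 10, 36, 9]


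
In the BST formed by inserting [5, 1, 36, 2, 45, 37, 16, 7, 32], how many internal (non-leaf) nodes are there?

Tree built from: [5, 1, 36, 2, 45, 37, 16, 7, 32]
Tree (level-order array): [5, 1, 36, None, 2, 16, 45, None, None, 7, 32, 37]
Rule: An internal node has at least one child.
Per-node child counts:
  node 5: 2 child(ren)
  node 1: 1 child(ren)
  node 2: 0 child(ren)
  node 36: 2 child(ren)
  node 16: 2 child(ren)
  node 7: 0 child(ren)
  node 32: 0 child(ren)
  node 45: 1 child(ren)
  node 37: 0 child(ren)
Matching nodes: [5, 1, 36, 16, 45]
Count of internal (non-leaf) nodes: 5
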